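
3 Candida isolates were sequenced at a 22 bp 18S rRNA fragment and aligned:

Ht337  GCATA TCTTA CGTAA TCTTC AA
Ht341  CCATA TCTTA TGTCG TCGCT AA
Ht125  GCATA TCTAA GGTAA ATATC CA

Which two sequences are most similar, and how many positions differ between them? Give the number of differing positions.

6

Pairwise Hamming distances:
  Ht337 vs Ht341: 7
  Ht337 vs Ht125: 6
  Ht341 vs Ht125: 11
The smallest is 6, between Ht337 and Ht125.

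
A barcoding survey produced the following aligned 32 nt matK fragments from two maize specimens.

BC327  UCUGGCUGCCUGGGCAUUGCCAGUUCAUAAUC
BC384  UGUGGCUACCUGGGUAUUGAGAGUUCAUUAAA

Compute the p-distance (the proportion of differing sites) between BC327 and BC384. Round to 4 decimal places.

0.2500

Mismatches occur at site 2 (C/G), site 8 (G/A), site 15 (C/U), site 20 (C/A), site 21 (C/G), site 29 (A/U), site 31 (U/A), site 32 (C/A).
There are 8 differences over 32 sites, so p = 8/32 = 0.2500.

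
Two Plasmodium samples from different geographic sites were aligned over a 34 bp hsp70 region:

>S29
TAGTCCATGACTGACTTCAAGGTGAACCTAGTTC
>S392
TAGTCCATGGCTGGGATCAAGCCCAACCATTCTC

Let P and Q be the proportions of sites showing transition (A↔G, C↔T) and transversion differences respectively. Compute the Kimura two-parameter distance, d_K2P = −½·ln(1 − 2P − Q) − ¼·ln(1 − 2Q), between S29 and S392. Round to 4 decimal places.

Mismatches occur at site 10 (A→G, transition), site 14 (A→G, transition), site 15 (C→G, transversion), site 16 (T→A, transversion), site 22 (G→C, transversion), site 23 (T→C, transition), site 24 (G→C, transversion), site 29 (T→A, transversion), site 30 (A→T, transversion), site 31 (G→T, transversion), site 32 (T→C, transition).
Of the 11 differences, 4 transitions and 7 transversions over 34 sites: P = 4/34 = 0.117647, Q = 7/34 = 0.205882.
d = −0.5·ln(0.558824) − 0.25·ln(0.588236) = −0.5·(-0.581921) − 0.25·(-0.530627) = 0.4236.

0.4236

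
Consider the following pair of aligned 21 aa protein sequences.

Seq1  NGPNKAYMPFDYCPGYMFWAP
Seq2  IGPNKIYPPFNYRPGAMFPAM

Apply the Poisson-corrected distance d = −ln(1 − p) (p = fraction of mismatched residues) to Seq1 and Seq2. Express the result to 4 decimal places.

0.4796

The sequences differ at positions 1 (N/I), 6 (A/I), 8 (M/P), 11 (D/N), 13 (C/R), 16 (Y/A), 19 (W/P), 21 (P/M).
p = 8/21 = 0.380952.
d = −ln(1 − 0.380952) = −ln(0.619048) = 0.4796.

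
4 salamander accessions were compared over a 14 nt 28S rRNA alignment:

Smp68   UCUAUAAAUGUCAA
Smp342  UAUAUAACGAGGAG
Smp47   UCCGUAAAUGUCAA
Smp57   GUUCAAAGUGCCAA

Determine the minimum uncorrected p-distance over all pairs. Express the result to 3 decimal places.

0.143

Pairwise Hamming distances:
  Smp68 vs Smp342: 7
  Smp68 vs Smp47: 2
  Smp68 vs Smp57: 6
  Smp342 vs Smp47: 9
  Smp342 vs Smp57: 10
  Smp47 vs Smp57: 7
The smallest is 2 mismatches, between Smp68 and Smp47; p = 2/14 = 0.143.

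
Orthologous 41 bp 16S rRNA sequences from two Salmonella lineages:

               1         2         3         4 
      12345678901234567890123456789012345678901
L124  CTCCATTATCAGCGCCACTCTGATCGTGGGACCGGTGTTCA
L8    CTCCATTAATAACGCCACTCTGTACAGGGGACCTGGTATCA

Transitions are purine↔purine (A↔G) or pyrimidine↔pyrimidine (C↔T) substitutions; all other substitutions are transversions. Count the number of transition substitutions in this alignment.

The sequences differ at positions 9 (T/A, transversion), 10 (C/T, transition), 12 (G/A, transition), 23 (A/T, transversion), 24 (T/A, transversion), 26 (G/A, transition), 27 (T/G, transversion), 34 (G/T, transversion), 36 (T/G, transversion), 37 (G/T, transversion), 38 (T/A, transversion).
Of the 11 differences, 3 transitions and 8 transversions, so the answer is 3.

3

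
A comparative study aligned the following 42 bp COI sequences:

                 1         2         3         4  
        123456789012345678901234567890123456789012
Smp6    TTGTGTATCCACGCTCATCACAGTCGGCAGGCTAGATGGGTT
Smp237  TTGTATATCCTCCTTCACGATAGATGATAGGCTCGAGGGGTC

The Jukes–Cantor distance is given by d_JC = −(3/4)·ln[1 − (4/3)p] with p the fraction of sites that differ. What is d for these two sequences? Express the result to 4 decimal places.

0.4408

Mismatches occur at site 5 (G↔A), site 11 (A↔T), site 13 (G↔C), site 14 (C↔T), site 18 (T↔C), site 19 (C↔G), site 21 (C↔T), site 24 (T↔A), site 25 (C↔T), site 27 (G↔A), site 28 (C↔T), site 34 (A↔C), site 37 (T↔G), site 42 (T↔C).
p = 14/42 = 0.333333.
d = −0.75 · ln(1 − (4/3)·0.333333) = −0.75 · ln(0.555556) = −0.75 · (-0.587786) = 0.4408.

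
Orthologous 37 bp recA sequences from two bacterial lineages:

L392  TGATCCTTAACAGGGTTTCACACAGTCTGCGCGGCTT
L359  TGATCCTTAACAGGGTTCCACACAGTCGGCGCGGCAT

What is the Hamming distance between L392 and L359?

3

The sequences differ at positions 18 (T/C), 28 (T/G), 36 (T/A).
That gives 3 mismatches out of 37 aligned sites, so the Hamming distance is 3.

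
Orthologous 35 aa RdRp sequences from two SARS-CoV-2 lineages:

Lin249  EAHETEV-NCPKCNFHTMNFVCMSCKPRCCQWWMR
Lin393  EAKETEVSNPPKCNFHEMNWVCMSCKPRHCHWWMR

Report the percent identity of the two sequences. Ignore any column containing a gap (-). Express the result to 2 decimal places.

Excluding the 1 gap column leaves 34 comparable sites.
The sequences differ at positions 3 (H/K), 10 (C/P), 17 (T/E), 20 (F/W), 29 (C/H), 31 (Q/H).
28 of the 34 comparable sites match, so the percent identity is 28/34 × 100 = 82.35%.

82.35%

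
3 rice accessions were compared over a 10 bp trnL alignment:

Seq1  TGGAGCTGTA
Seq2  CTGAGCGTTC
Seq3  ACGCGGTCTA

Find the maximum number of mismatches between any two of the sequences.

Pairwise Hamming distances:
  Seq1 vs Seq2: 5
  Seq1 vs Seq3: 5
  Seq2 vs Seq3: 7
The largest is 7, between Seq2 and Seq3.

7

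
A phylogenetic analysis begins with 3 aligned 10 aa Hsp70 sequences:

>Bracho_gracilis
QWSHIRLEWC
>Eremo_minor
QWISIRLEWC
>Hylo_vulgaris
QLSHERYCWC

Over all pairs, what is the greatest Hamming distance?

Pairwise Hamming distances:
  Bracho_gracilis vs Eremo_minor: 2
  Bracho_gracilis vs Hylo_vulgaris: 4
  Eremo_minor vs Hylo_vulgaris: 6
The largest is 6, between Eremo_minor and Hylo_vulgaris.

6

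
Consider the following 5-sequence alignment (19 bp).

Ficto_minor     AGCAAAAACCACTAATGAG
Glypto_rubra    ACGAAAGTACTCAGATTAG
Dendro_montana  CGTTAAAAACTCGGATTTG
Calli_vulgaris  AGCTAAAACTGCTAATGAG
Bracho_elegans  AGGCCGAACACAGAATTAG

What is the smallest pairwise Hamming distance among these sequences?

3

Pairwise Hamming distances:
  Ficto_minor vs Glypto_rubra: 9
  Ficto_minor vs Dendro_montana: 9
  Ficto_minor vs Calli_vulgaris: 3
  Ficto_minor vs Bracho_elegans: 9
  Glypto_rubra vs Dendro_montana: 8
  Glypto_rubra vs Calli_vulgaris: 11
  Glypto_rubra vs Bracho_elegans: 12
  Dendro_montana vs Calli_vulgaris: 9
  Dendro_montana vs Bracho_elegans: 11
  Calli_vulgaris vs Bracho_elegans: 9
The smallest is 3, between Ficto_minor and Calli_vulgaris.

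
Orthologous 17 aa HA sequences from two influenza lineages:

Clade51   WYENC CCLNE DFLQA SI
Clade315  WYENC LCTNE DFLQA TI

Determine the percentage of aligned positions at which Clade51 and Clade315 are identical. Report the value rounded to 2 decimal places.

Mismatches occur at site 6 (C↔L), site 8 (L↔T), site 16 (S↔T).
14 of the 17 sites match, so the percent identity is 14/17 × 100 = 82.35%.

82.35%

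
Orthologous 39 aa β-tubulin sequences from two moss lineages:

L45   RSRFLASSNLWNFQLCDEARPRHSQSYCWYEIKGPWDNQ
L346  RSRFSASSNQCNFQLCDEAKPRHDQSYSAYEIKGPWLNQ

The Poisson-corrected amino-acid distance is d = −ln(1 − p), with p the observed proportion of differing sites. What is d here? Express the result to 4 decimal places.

Mismatches occur at site 5 (L↔S), site 10 (L↔Q), site 11 (W↔C), site 20 (R↔K), site 24 (S↔D), site 28 (C↔S), site 29 (W↔A), site 37 (D↔L).
p = 8/39 = 0.205128.
d = −ln(1 − 0.205128) = −ln(0.794872) = 0.2296.

0.2296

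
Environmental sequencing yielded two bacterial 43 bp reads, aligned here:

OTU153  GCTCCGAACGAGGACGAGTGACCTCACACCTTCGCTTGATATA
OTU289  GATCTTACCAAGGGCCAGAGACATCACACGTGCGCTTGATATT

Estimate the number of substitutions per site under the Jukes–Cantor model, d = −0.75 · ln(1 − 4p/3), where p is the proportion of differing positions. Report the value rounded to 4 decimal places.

Mismatches occur at site 2 (C→A), site 5 (C→T), site 6 (G→T), site 8 (A→C), site 10 (G→A), site 14 (A→G), site 16 (G→C), site 19 (T→A), site 23 (C→A), site 30 (C→G), site 32 (T→G), site 43 (A→T).
p = 12/43 = 0.279070.
d = −0.75 · ln(1 − (4/3)·0.279070) = −0.75 · ln(0.627907) = −0.75 · (-0.465363) = 0.3490.

0.3490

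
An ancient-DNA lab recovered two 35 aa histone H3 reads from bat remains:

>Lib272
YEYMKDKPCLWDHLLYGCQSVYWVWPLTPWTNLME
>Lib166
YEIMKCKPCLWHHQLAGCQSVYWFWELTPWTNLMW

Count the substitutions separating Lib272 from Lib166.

Differing sites — 3:Y/I; 6:D/C; 12:D/H; 14:L/Q; 16:Y/A; 24:V/F; 26:P/E; 35:E/W.
That gives 8 mismatches out of 35 aligned sites, so the Hamming distance is 8.

8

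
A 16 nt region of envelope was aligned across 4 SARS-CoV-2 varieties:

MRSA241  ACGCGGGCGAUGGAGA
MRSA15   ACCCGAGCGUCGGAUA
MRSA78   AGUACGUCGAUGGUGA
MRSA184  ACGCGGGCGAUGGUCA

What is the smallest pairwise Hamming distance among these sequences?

2

Pairwise Hamming distances:
  MRSA241 vs MRSA15: 5
  MRSA241 vs MRSA78: 6
  MRSA241 vs MRSA184: 2
  MRSA15 vs MRSA78: 10
  MRSA15 vs MRSA184: 6
  MRSA78 vs MRSA184: 6
The smallest is 2, between MRSA241 and MRSA184.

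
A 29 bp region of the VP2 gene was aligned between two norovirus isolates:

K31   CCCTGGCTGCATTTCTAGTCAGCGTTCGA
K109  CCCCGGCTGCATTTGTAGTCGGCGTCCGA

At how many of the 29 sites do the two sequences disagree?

Mismatches occur at site 4 (T↔C), site 15 (C↔G), site 21 (A↔G), site 26 (T↔C).
That gives 4 mismatches out of 29 aligned sites, so the Hamming distance is 4.

4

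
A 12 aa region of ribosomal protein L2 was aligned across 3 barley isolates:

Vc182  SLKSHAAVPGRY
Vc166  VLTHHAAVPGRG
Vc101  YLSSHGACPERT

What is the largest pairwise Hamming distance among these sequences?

Pairwise Hamming distances:
  Vc182 vs Vc166: 4
  Vc182 vs Vc101: 6
  Vc166 vs Vc101: 7
The largest is 7, between Vc166 and Vc101.

7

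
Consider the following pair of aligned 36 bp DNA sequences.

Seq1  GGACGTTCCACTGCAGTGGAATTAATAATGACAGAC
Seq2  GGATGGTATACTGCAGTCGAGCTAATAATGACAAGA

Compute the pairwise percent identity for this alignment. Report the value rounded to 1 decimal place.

Differing sites — 4:C/T; 6:T/G; 8:C/A; 9:C/T; 18:G/C; 21:A/G; 22:T/C; 34:G/A; 35:A/G; 36:C/A.
26 of the 36 sites match, so the percent identity is 26/36 × 100 = 72.2%.

72.2%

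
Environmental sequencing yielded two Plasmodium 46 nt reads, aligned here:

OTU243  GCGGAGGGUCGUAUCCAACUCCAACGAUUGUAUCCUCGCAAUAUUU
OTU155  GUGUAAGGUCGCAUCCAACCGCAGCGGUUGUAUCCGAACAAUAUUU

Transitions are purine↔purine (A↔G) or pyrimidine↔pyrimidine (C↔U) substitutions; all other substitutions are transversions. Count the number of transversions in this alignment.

Differing sites — 2:C/U (Ti); 4:G/U (Tv); 6:G/A (Ti); 12:U/C (Ti); 20:U/C (Ti); 21:C/G (Tv); 24:A/G (Ti); 27:A/G (Ti); 36:U/G (Tv); 37:C/A (Tv); 38:G/A (Ti).
Of the 11 differences, 7 transitions and 4 transversions, so the answer is 4.

4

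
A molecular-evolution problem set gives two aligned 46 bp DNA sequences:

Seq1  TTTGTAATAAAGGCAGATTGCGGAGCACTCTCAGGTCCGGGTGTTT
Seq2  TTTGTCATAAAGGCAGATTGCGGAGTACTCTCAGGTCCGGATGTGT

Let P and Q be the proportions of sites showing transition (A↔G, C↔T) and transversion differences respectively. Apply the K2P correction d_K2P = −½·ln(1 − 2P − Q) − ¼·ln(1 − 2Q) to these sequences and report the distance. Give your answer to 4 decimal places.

0.0926

The sequences differ at positions 6 (A/C, transversion), 26 (C/T, transition), 41 (G/A, transition), 45 (T/G, transversion).
Of the 4 differences, 2 transitions and 2 transversions over 46 sites: P = 2/46 = 0.043478, Q = 2/46 = 0.043478.
d = −0.5·ln(0.869566) − 0.25·ln(0.913044) = −0.5·(-0.139761) − 0.25·(-0.090971) = 0.0926.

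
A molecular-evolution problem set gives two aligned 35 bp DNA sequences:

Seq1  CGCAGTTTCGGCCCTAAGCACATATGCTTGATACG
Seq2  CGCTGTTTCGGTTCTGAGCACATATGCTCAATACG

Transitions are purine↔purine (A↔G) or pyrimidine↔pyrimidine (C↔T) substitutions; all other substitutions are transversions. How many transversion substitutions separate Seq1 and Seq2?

1

Mismatches occur at site 4 (A↔T, transversion), site 12 (C↔T, transition), site 13 (C↔T, transition), site 16 (A↔G, transition), site 29 (T↔C, transition), site 30 (G↔A, transition).
Of the 6 differences, 5 transitions and 1 transversion, so the answer is 1.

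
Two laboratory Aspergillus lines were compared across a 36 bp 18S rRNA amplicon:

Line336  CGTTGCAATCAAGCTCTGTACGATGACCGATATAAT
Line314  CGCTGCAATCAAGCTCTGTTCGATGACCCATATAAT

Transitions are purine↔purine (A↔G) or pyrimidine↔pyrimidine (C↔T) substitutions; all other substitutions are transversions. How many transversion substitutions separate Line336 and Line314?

2

Mismatches occur at site 3 (T↔C, transition), site 20 (A↔T, transversion), site 29 (G↔C, transversion).
Of the 3 differences, 1 transition and 2 transversions, so the answer is 2.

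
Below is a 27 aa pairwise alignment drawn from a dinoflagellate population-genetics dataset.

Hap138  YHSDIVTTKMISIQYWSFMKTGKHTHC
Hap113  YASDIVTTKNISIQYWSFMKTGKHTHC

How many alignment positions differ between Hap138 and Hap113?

Differing sites — 2:H/A; 10:M/N.
That gives 2 mismatches out of 27 aligned sites, so the Hamming distance is 2.

2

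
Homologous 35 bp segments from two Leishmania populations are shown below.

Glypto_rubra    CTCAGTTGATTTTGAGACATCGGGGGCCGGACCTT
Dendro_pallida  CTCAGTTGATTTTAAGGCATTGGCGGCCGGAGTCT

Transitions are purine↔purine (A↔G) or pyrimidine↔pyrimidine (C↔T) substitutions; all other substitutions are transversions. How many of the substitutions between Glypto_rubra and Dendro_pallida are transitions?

The sequences differ at positions 14 (G/A, transition), 17 (A/G, transition), 21 (C/T, transition), 24 (G/C, transversion), 32 (C/G, transversion), 33 (C/T, transition), 34 (T/C, transition).
Of the 7 differences, 5 transitions and 2 transversions, so the answer is 5.

5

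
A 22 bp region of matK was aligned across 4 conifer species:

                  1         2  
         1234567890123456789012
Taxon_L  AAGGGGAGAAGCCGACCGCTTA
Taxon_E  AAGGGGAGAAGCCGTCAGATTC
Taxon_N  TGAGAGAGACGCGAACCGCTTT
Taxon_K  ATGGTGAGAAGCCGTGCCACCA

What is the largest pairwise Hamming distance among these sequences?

14

Pairwise Hamming distances:
  Taxon_L vs Taxon_E: 4
  Taxon_L vs Taxon_N: 8
  Taxon_L vs Taxon_K: 8
  Taxon_E vs Taxon_N: 11
  Taxon_E vs Taxon_K: 8
  Taxon_N vs Taxon_K: 14
The largest is 14, between Taxon_N and Taxon_K.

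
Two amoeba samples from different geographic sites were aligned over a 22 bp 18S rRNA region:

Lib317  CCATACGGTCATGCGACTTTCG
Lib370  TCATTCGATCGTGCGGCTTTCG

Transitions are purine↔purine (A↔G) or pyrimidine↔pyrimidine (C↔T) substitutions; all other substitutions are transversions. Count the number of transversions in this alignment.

1

Mismatches occur at site 1 (C→T, transition), site 5 (A→T, transversion), site 8 (G→A, transition), site 11 (A→G, transition), site 16 (A→G, transition).
Of the 5 differences, 4 transitions and 1 transversion, so the answer is 1.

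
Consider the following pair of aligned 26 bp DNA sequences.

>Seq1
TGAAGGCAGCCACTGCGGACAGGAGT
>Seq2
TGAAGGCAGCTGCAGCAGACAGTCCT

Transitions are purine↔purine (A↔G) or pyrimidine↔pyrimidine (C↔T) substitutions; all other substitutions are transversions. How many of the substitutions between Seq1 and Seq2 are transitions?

3

Differing sites — 11:C/T (Ti); 12:A/G (Ti); 14:T/A (Tv); 17:G/A (Ti); 23:G/T (Tv); 24:A/C (Tv); 25:G/C (Tv).
Of the 7 differences, 3 transitions and 4 transversions, so the answer is 3.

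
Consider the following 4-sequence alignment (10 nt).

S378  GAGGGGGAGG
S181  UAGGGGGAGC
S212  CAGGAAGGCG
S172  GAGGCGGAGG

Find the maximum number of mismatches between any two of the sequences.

Pairwise Hamming distances:
  S378 vs S181: 2
  S378 vs S212: 5
  S378 vs S172: 1
  S181 vs S212: 6
  S181 vs S172: 3
  S212 vs S172: 5
The largest is 6, between S181 and S212.

6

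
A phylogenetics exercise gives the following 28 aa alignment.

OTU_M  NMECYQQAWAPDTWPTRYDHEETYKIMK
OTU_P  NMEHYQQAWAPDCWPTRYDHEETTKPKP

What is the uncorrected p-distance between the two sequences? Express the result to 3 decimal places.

Differing sites — 4:C/H; 13:T/C; 24:Y/T; 26:I/P; 27:M/K; 28:K/P.
There are 6 differences over 28 sites, so p = 6/28 = 0.214.

0.214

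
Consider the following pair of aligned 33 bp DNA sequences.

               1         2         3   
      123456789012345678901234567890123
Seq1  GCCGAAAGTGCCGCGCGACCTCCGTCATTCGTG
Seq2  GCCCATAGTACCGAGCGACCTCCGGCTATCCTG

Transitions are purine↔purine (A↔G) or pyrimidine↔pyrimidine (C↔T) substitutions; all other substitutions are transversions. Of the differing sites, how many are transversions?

7

The sequences differ at positions 4 (G/C, transversion), 6 (A/T, transversion), 10 (G/A, transition), 14 (C/A, transversion), 25 (T/G, transversion), 27 (A/T, transversion), 28 (T/A, transversion), 31 (G/C, transversion).
Of the 8 differences, 1 transition and 7 transversions, so the answer is 7.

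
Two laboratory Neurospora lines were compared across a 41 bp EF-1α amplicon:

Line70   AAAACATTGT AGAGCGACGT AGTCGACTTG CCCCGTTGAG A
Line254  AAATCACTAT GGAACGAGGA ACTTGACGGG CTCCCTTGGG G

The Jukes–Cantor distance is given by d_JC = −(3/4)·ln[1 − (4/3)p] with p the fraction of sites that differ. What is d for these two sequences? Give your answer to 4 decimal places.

Mismatches occur at site 4 (A↔T), site 7 (T↔C), site 9 (G↔A), site 11 (A↔G), site 14 (G↔A), site 18 (C↔G), site 20 (T↔A), site 22 (G↔C), site 24 (C↔T), site 28 (T↔G), site 29 (T↔G), site 32 (C↔T), site 35 (G↔C), site 39 (A↔G), site 41 (A↔G).
p = 15/41 = 0.365854.
d = −0.75 · ln(1 − (4/3)·0.365854) = −0.75 · ln(0.512195) = −0.75 · (-0.669050) = 0.5018.

0.5018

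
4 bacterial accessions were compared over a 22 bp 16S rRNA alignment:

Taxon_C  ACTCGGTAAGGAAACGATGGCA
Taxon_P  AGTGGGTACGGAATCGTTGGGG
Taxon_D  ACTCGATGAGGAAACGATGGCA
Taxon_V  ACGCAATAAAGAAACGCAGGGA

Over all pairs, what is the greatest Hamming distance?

Pairwise Hamming distances:
  Taxon_C vs Taxon_P: 7
  Taxon_C vs Taxon_D: 2
  Taxon_C vs Taxon_V: 7
  Taxon_P vs Taxon_D: 9
  Taxon_P vs Taxon_V: 11
  Taxon_D vs Taxon_V: 7
The largest is 11, between Taxon_P and Taxon_V.

11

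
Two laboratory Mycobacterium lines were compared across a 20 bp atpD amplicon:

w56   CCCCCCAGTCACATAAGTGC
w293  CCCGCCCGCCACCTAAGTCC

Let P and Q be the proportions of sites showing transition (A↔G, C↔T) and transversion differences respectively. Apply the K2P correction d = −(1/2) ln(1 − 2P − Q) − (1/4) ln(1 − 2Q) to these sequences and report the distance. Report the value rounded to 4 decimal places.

Differing sites — 4:C/G (Tv); 7:A/C (Tv); 9:T/C (Ti); 13:A/C (Tv); 19:G/C (Tv).
Of the 5 differences, 1 transition and 4 transversions over 20 sites: P = 1/20 = 0.050000, Q = 4/20 = 0.200000.
d = −0.5·ln(0.700000) − 0.25·ln(0.600000) = −0.5·(-0.356675) − 0.25·(-0.510826) = 0.3060.

0.3060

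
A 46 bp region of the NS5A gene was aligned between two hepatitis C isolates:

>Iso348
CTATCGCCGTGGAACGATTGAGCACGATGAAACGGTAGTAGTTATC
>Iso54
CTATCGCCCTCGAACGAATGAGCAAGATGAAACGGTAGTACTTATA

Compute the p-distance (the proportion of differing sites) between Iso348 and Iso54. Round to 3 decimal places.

0.130

Differing sites — 9:G/C; 11:G/C; 18:T/A; 25:C/A; 41:G/C; 46:C/A.
There are 6 differences over 46 sites, so p = 6/46 = 0.130.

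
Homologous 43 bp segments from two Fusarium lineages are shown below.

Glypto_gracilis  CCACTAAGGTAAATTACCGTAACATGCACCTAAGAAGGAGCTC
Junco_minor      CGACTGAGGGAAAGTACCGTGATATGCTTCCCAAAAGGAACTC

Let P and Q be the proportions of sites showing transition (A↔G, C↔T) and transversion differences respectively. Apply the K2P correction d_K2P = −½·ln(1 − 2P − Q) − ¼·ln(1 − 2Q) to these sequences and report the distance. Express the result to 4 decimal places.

Mismatches occur at site 2 (C→G, transversion), site 6 (A→G, transition), site 10 (T→G, transversion), site 14 (T→G, transversion), site 21 (A→G, transition), site 23 (C→T, transition), site 28 (A→T, transversion), site 29 (C→T, transition), site 31 (T→C, transition), site 32 (A→C, transversion), site 34 (G→A, transition), site 40 (G→A, transition).
Of the 12 differences, 7 transitions and 5 transversions over 43 sites: P = 7/43 = 0.162791, Q = 5/43 = 0.116279.
d = −0.5·ln(0.558139) − 0.25·ln(0.767442) = −0.5·(-0.583147) − 0.25·(-0.264692) = 0.3577.

0.3577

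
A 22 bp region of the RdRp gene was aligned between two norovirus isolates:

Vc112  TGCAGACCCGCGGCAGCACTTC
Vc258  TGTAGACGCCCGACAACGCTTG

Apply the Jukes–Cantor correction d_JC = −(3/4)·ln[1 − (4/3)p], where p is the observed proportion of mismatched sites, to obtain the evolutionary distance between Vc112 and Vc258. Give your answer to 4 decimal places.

Differing sites — 3:C/T; 8:C/G; 10:G/C; 13:G/A; 16:G/A; 18:A/G; 22:C/G.
p = 7/22 = 0.318182.
d = −0.75 · ln(1 − (4/3)·0.318182) = −0.75 · ln(0.575757) = −0.75 · (-0.552070) = 0.4141.

0.4141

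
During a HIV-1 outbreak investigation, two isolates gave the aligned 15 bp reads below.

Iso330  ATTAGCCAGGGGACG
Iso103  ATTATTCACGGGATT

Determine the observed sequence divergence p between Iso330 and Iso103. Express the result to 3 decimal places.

The sequences differ at positions 5 (G/T), 6 (C/T), 9 (G/C), 14 (C/T), 15 (G/T).
There are 5 differences over 15 sites, so p = 5/15 = 0.333.

0.333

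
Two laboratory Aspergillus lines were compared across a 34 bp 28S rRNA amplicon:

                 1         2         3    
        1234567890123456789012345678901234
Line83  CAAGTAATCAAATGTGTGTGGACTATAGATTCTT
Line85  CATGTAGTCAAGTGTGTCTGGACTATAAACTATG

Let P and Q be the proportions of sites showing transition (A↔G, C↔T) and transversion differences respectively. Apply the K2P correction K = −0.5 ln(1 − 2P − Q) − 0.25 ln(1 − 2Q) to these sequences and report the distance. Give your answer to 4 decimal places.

0.2847

Differing sites — 3:A/T (Tv); 7:A/G (Ti); 12:A/G (Ti); 18:G/C (Tv); 28:G/A (Ti); 30:T/C (Ti); 32:C/A (Tv); 34:T/G (Tv).
Of the 8 differences, 4 transitions and 4 transversions over 34 sites: P = 4/34 = 0.117647, Q = 4/34 = 0.117647.
d = −0.5·ln(0.647059) − 0.25·ln(0.764706) = −0.5·(-0.435318) − 0.25·(-0.268264) = 0.2847.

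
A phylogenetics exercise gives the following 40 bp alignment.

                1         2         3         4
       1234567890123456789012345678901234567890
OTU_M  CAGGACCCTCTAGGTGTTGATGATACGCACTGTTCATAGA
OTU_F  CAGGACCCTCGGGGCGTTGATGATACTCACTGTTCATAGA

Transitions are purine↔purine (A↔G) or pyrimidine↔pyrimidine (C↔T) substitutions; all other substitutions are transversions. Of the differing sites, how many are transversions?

The sequences differ at positions 11 (T/G, transversion), 12 (A/G, transition), 15 (T/C, transition), 27 (G/T, transversion).
Of the 4 differences, 2 transitions and 2 transversions, so the answer is 2.

2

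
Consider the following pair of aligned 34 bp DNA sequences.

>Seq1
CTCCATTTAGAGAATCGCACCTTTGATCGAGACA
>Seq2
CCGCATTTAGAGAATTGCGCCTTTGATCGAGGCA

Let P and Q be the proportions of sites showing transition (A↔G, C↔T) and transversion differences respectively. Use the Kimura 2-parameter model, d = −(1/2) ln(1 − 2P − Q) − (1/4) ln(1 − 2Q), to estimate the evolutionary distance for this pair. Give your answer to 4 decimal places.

0.1689

The sequences differ at positions 2 (T/C, transition), 3 (C/G, transversion), 16 (C/T, transition), 19 (A/G, transition), 32 (A/G, transition).
Of the 5 differences, 4 transitions and 1 transversion over 34 sites: P = 4/34 = 0.117647, Q = 1/34 = 0.029412.
d = −0.5·ln(0.735294) − 0.25·ln(0.941176) = −0.5·(-0.307485) − 0.25·(-0.060625) = 0.1689.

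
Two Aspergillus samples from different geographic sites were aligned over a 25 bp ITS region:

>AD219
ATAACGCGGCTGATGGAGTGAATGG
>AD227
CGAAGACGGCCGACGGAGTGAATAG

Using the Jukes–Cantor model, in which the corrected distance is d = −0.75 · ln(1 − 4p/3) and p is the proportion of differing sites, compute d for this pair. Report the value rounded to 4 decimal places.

Differing sites — 1:A/C; 2:T/G; 5:C/G; 6:G/A; 11:T/C; 14:T/C; 24:G/A.
p = 7/25 = 0.280000.
d = −0.75 · ln(1 − (4/3)·0.280000) = −0.75 · ln(0.626667) = −0.75 · (-0.467340) = 0.3505.

0.3505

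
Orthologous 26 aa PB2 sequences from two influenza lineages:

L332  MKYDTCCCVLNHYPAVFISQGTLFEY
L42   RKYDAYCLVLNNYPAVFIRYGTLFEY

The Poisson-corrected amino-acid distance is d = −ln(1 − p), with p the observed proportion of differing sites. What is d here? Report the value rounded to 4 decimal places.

0.3137

Mismatches occur at site 1 (M↔R), site 5 (T↔A), site 6 (C↔Y), site 8 (C↔L), site 12 (H↔N), site 19 (S↔R), site 20 (Q↔Y).
p = 7/26 = 0.269231.
d = −ln(1 − 0.269231) = −ln(0.730769) = 0.3137.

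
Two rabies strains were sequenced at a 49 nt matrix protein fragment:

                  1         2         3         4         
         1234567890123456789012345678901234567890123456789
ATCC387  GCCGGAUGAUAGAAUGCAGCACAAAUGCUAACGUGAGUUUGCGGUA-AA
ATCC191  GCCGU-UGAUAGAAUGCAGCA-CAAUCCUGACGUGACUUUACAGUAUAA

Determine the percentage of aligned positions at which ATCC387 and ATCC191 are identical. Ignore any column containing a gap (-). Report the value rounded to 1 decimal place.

Excluding the 3 gap columns leaves 46 comparable sites.
Differing sites — 5:G/U; 23:A/C; 27:G/C; 30:A/G; 37:G/C; 41:G/A; 43:G/A.
39 of the 46 comparable sites match, so the percent identity is 39/46 × 100 = 84.8%.

84.8%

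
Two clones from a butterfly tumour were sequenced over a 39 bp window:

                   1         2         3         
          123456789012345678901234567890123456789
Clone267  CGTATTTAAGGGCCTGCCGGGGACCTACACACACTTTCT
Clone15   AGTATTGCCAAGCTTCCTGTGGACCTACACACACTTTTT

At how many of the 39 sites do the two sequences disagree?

Differing sites — 1:C/A; 7:T/G; 8:A/C; 9:A/C; 10:G/A; 11:G/A; 14:C/T; 16:G/C; 18:C/T; 20:G/T; 38:C/T.
That gives 11 mismatches out of 39 aligned sites, so the Hamming distance is 11.

11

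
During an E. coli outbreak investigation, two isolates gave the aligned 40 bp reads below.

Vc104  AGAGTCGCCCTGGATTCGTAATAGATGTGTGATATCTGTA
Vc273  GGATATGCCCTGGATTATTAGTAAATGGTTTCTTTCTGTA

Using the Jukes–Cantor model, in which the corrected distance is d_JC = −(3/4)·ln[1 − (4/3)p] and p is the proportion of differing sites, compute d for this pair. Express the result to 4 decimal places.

0.4260

Differing sites — 1:A/G; 4:G/T; 5:T/A; 6:C/T; 17:C/A; 18:G/T; 21:A/G; 24:G/A; 28:T/G; 29:G/T; 31:G/T; 32:A/C; 34:A/T.
p = 13/40 = 0.325000.
d = −0.75 · ln(1 − (4/3)·0.325000) = −0.75 · ln(0.566667) = −0.75 · (-0.567983) = 0.4260.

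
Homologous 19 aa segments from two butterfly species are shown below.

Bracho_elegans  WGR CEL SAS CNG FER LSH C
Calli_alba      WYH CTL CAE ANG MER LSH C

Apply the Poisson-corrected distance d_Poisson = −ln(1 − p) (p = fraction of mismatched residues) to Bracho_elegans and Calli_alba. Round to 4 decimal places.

Differing sites — 2:G/Y; 3:R/H; 5:E/T; 7:S/C; 9:S/E; 10:C/A; 13:F/M.
p = 7/19 = 0.368421.
d = −ln(1 − 0.368421) = −ln(0.631579) = 0.4595.

0.4595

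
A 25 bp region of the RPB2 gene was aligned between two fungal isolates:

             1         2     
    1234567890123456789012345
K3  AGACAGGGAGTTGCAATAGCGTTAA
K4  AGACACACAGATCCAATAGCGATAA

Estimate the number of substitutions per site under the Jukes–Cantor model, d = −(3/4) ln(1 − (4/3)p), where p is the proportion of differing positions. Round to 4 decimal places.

0.2892

Differing sites — 6:G/C; 7:G/A; 8:G/C; 11:T/A; 13:G/C; 22:T/A.
p = 6/25 = 0.240000.
d = −0.75 · ln(1 − (4/3)·0.240000) = −0.75 · ln(0.680000) = −0.75 · (-0.385662) = 0.2892.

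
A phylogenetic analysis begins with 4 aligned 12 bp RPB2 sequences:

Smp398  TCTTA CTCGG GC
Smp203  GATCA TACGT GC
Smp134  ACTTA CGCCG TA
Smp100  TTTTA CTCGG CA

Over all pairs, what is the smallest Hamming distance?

3

Pairwise Hamming distances:
  Smp398 vs Smp203: 6
  Smp398 vs Smp134: 5
  Smp398 vs Smp100: 3
  Smp203 vs Smp134: 9
  Smp203 vs Smp100: 8
  Smp134 vs Smp100: 5
The smallest is 3, between Smp398 and Smp100.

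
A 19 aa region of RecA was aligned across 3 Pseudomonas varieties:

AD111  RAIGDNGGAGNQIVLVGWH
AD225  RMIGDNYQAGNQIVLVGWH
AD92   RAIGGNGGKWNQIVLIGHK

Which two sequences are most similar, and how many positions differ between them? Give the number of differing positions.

Pairwise Hamming distances:
  AD111 vs AD225: 3
  AD111 vs AD92: 6
  AD225 vs AD92: 9
The smallest is 3, between AD111 and AD225.

3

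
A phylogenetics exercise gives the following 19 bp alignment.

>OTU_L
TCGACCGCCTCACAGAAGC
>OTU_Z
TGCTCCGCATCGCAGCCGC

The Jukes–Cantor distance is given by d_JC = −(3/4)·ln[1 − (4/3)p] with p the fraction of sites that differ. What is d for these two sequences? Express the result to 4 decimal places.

Mismatches occur at site 2 (C/G), site 3 (G/C), site 4 (A/T), site 9 (C/A), site 12 (A/G), site 16 (A/C), site 17 (A/C).
p = 7/19 = 0.368421.
d = −0.75 · ln(1 − (4/3)·0.368421) = −0.75 · ln(0.508772) = −0.75 · (-0.675755) = 0.5068.

0.5068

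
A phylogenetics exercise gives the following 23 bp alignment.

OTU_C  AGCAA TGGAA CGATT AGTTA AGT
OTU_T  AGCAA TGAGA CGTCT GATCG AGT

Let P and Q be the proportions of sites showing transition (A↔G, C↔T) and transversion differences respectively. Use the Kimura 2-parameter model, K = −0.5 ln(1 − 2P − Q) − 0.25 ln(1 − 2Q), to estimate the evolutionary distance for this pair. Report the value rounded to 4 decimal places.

Mismatches occur at site 8 (G→A, transition), site 9 (A→G, transition), site 13 (A→T, transversion), site 14 (T→C, transition), site 16 (A→G, transition), site 17 (G→A, transition), site 19 (T→C, transition), site 20 (A→G, transition).
Of the 8 differences, 7 transitions and 1 transversion over 23 sites: P = 7/23 = 0.304348, Q = 1/23 = 0.043478.
d = −0.5·ln(0.347826) − 0.25·ln(0.913044) = −0.5·(-1.056053) − 0.25·(-0.090971) = 0.5508.

0.5508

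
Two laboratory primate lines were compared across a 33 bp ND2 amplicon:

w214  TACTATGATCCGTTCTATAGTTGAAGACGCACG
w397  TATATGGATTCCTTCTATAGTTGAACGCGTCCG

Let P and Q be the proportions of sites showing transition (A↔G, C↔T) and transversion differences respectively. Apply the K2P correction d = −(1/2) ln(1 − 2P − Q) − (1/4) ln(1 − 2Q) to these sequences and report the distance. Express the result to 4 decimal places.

Differing sites — 3:C/T (Ti); 4:T/A (Tv); 5:A/T (Tv); 6:T/G (Tv); 10:C/T (Ti); 12:G/C (Tv); 26:G/C (Tv); 27:A/G (Ti); 30:C/T (Ti); 31:A/C (Tv).
Of the 10 differences, 4 transitions and 6 transversions over 33 sites: P = 4/33 = 0.121212, Q = 6/33 = 0.181818.
d = −0.5·ln(0.575758) − 0.25·ln(0.636364) = −0.5·(-0.552068) − 0.25·(-0.451985) = 0.3890.

0.3890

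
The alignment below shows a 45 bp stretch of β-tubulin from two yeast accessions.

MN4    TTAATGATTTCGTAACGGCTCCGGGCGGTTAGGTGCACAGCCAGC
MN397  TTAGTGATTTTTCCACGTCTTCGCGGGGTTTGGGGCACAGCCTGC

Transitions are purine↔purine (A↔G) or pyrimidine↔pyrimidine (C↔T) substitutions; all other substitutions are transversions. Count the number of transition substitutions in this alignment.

4

Mismatches occur at site 4 (A→G, transition), site 11 (C→T, transition), site 12 (G→T, transversion), site 13 (T→C, transition), site 14 (A→C, transversion), site 18 (G→T, transversion), site 21 (C→T, transition), site 24 (G→C, transversion), site 26 (C→G, transversion), site 31 (A→T, transversion), site 34 (T→G, transversion), site 43 (A→T, transversion).
Of the 12 differences, 4 transitions and 8 transversions, so the answer is 4.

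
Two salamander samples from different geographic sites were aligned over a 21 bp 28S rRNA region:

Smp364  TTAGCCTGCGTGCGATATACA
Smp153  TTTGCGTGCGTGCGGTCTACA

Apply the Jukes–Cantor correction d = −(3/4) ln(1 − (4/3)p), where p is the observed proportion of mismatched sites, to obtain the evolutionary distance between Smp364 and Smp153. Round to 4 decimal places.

Mismatches occur at site 3 (A↔T), site 6 (C↔G), site 15 (A↔G), site 17 (A↔C).
p = 4/21 = 0.190476.
d = −0.75 · ln(1 − (4/3)·0.190476) = −0.75 · ln(0.746032) = −0.75 · (-0.292987) = 0.2197.

0.2197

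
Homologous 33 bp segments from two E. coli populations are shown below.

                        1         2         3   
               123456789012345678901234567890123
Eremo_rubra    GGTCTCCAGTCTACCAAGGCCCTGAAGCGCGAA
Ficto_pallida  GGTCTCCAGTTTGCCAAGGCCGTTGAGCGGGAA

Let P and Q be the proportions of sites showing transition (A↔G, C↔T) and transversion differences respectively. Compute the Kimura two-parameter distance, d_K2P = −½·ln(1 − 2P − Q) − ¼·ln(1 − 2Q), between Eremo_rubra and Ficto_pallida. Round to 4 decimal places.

The sequences differ at positions 11 (C/T, transition), 13 (A/G, transition), 22 (C/G, transversion), 24 (G/T, transversion), 25 (A/G, transition), 30 (C/G, transversion).
Of the 6 differences, 3 transitions and 3 transversions over 33 sites: P = 3/33 = 0.090909, Q = 3/33 = 0.090909.
d = −0.5·ln(0.727273) − 0.25·ln(0.818182) = −0.5·(-0.318453) − 0.25·(-0.200670) = 0.2094.

0.2094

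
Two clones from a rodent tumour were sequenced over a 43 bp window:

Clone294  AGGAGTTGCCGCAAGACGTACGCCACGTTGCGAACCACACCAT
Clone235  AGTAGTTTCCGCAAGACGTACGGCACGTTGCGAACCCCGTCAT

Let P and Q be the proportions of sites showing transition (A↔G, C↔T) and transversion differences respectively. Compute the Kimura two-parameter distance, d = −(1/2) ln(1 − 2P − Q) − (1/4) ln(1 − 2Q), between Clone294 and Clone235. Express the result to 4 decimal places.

0.1544

Mismatches occur at site 3 (G↔T, transversion), site 8 (G↔T, transversion), site 23 (C↔G, transversion), site 37 (A↔C, transversion), site 39 (A↔G, transition), site 40 (C↔T, transition).
Of the 6 differences, 2 transitions and 4 transversions over 43 sites: P = 2/43 = 0.046512, Q = 4/43 = 0.093023.
d = −0.5·ln(0.813953) − 0.25·ln(0.813954) = −0.5·(-0.205853) − 0.25·(-0.205851) = 0.1544.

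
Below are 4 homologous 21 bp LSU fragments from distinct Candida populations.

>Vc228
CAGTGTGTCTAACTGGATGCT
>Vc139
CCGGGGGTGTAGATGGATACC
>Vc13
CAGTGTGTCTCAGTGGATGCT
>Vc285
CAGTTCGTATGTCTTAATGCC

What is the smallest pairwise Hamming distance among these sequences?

2

Pairwise Hamming distances:
  Vc228 vs Vc139: 8
  Vc228 vs Vc13: 2
  Vc228 vs Vc285: 8
  Vc139 vs Vc13: 9
  Vc139 vs Vc285: 11
  Vc13 vs Vc285: 9
The smallest is 2, between Vc228 and Vc13.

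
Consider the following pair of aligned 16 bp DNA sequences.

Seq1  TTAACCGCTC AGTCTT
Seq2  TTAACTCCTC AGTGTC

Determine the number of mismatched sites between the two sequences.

4

The sequences differ at positions 6 (C/T), 7 (G/C), 14 (C/G), 16 (T/C).
That gives 4 mismatches out of 16 aligned sites, so the Hamming distance is 4.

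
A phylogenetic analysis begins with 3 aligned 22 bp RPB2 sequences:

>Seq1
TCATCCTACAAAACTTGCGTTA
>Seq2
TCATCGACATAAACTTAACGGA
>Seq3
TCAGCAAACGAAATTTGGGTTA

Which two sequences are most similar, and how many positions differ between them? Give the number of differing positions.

6

Pairwise Hamming distances:
  Seq1 vs Seq2: 10
  Seq1 vs Seq3: 6
  Seq2 vs Seq3: 11
The smallest is 6, between Seq1 and Seq3.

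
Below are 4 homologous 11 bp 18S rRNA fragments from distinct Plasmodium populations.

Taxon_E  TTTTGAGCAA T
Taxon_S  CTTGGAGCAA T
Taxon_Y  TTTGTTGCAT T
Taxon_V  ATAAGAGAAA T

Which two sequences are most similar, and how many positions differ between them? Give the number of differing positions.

2

Pairwise Hamming distances:
  Taxon_E vs Taxon_S: 2
  Taxon_E vs Taxon_Y: 4
  Taxon_E vs Taxon_V: 4
  Taxon_S vs Taxon_Y: 4
  Taxon_S vs Taxon_V: 4
  Taxon_Y vs Taxon_V: 7
The smallest is 2, between Taxon_E and Taxon_S.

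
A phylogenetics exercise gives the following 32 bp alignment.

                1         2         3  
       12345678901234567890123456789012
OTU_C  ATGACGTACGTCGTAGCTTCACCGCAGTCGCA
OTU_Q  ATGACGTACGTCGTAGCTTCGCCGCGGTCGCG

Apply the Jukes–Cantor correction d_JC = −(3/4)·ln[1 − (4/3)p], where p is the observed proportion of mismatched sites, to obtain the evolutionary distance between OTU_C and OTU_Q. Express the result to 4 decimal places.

The sequences differ at positions 21 (A/G), 26 (A/G), 32 (A/G).
p = 3/32 = 0.093750.
d = −0.75 · ln(1 − (4/3)·0.093750) = −0.75 · ln(0.875000) = −0.75 · (-0.133531) = 0.1001.

0.1001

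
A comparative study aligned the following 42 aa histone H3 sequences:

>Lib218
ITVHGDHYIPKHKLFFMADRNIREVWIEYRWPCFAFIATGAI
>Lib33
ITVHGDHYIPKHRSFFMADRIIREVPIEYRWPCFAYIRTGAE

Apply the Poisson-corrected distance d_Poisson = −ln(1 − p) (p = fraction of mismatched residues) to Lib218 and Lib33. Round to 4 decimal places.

0.1823

Mismatches occur at site 13 (K→R), site 14 (L→S), site 21 (N→I), site 26 (W→P), site 36 (F→Y), site 38 (A→R), site 42 (I→E).
p = 7/42 = 0.166667.
d = −ln(1 − 0.166667) = −ln(0.833333) = 0.1823.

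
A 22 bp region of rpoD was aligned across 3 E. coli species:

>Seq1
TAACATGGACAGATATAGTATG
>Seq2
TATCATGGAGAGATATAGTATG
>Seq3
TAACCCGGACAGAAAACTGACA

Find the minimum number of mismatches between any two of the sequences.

2

Pairwise Hamming distances:
  Seq1 vs Seq2: 2
  Seq1 vs Seq3: 9
  Seq2 vs Seq3: 11
The smallest is 2, between Seq1 and Seq2.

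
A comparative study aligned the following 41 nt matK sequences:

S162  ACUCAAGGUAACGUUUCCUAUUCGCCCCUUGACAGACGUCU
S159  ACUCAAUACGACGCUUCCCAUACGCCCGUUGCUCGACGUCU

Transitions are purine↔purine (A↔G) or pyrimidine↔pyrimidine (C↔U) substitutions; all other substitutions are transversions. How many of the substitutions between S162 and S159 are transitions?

6

Differing sites — 7:G/U (Tv); 8:G/A (Ti); 9:U/C (Ti); 10:A/G (Ti); 14:U/C (Ti); 19:U/C (Ti); 22:U/A (Tv); 28:C/G (Tv); 32:A/C (Tv); 33:C/U (Ti); 34:A/C (Tv).
Of the 11 differences, 6 transitions and 5 transversions, so the answer is 6.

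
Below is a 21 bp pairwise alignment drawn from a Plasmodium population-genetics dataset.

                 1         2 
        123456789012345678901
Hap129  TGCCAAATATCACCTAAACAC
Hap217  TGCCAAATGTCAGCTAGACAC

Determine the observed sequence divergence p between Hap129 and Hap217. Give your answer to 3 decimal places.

Differing sites — 9:A/G; 13:C/G; 17:A/G.
There are 3 differences over 21 sites, so p = 3/21 = 0.143.

0.143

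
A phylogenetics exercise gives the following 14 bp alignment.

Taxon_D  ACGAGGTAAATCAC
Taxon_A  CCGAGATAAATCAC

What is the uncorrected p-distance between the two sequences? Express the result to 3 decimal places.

0.143

The sequences differ at positions 1 (A/C), 6 (G/A).
There are 2 differences over 14 sites, so p = 2/14 = 0.143.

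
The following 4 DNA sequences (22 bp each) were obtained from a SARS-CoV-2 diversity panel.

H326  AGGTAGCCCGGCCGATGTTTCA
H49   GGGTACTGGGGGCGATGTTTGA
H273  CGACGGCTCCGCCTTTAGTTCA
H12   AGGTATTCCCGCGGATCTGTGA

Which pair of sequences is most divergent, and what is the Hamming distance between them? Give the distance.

Pairwise Hamming distances:
  H326 vs H49: 7
  H326 vs H273: 10
  H326 vs H12: 7
  H49 vs H273: 15
  H49 vs H12: 9
  H273 vs H12: 14
The largest is 15, between H49 and H273.

15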